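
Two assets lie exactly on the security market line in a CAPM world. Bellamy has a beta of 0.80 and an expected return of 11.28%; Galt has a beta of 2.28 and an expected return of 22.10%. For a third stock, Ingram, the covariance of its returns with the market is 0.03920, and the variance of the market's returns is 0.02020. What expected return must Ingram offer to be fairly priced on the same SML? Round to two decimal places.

19.62%

MRP = (22.10% − 11.28%) / (2.28 − 0.80) = 7.3108%
R_f = 11.28% − 0.80 × 7.3108% = 5.4314%
β_Ingram = Cov / Var(R_m) = 0.03920 / 0.02020 = 1.9406
E(R_Ingram) = R_f + β × MRP = 5.4314% + 1.9406 × 7.3108% = 19.62%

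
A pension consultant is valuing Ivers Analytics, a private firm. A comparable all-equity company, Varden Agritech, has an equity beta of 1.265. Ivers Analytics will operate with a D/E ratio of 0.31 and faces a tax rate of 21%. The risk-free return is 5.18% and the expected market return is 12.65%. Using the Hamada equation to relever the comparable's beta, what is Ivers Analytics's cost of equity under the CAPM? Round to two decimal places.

16.94%

β_L = β_U × [1 + (1 − t)(D/E)] = 1.265 × [1 + (1 − 0.21) × 0.31]
    = 1.265 × [1 + 0.79 × 0.31] = 1.265 × 1.2449 = 1.5748
MRP = 12.65% − 5.18% = 7.47%
E(R) = R_f + β_L × MRP = 5.18% + 1.5748 × 7.47% = 16.94%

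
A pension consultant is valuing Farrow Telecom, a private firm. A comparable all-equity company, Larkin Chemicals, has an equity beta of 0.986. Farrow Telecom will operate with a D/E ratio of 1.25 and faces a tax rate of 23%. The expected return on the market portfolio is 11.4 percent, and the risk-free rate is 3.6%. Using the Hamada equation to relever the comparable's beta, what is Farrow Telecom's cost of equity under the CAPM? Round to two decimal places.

18.69%

β_L = β_U × [1 + (1 − t)(D/E)] = 0.986 × [1 + (1 − 0.23) × 1.25]
    = 0.986 × [1 + 0.77 × 1.25] = 0.986 × 1.9625 = 1.9350
MRP = 11.4% − 3.6% = 7.80%
E(R) = R_f + β_L × MRP = 3.6% + 1.9350 × 7.8% = 18.69%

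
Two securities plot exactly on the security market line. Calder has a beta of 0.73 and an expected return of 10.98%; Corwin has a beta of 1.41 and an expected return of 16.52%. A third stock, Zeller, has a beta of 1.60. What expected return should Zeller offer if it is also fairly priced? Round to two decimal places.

MRP (SML slope) = (16.52% − 10.98%) / (1.41 − 0.73) = 5.54% / 0.68 = 8.1471%
R_f (intercept) = 10.98% − 0.73 × 8.1471% = 5.0326%
E(R_Zeller) = R_f + β × MRP = 5.0326% + 1.60 × 8.1471% = 18.07%

18.07%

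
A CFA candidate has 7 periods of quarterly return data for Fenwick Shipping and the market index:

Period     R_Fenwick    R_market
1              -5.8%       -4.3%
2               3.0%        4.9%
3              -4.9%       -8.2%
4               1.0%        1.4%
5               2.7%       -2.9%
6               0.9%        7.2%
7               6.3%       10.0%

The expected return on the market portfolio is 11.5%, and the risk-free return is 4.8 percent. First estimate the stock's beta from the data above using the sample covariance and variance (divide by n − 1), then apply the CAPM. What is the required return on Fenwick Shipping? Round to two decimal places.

8.35%

Mean R_i = (-5.8 + 3.0 − 4.9 + 1.0 + 2.7 + 0.9 + 6.3) / 7 = 0.4571%
Mean R_m = (-4.3 + 4.9 − 8.2 + 1.4 − 2.9 + 7.2 + 10.0) / 7 = 1.1571%
Σ(R_i − R̄_i)(R_m − R̄_m) = 139.1671  ⇒  Cov = 139.1671 / 6 = 23.1945
Σ(R_m − R̄_m)² = 262.5771  ⇒  Var(R_m) = 262.5771 / 6 = 43.7629
β = Cov / Var(R_m) = 23.1945 / 43.7629 = 0.5300
MRP = 11.5% − 4.8% = 6.70%
E(R) = R_f + β × MRP = 4.8% + 0.5300 × 6.7% = 8.35%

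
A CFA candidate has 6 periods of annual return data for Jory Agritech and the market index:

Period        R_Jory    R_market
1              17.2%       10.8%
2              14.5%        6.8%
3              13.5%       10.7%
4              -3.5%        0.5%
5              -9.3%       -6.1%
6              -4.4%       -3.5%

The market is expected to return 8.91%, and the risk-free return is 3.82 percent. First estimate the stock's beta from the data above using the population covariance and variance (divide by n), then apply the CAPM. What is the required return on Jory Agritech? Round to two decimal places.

11.67%

Mean R_i = (17.2 + 14.5 + 13.5 − 3.5 − 9.3 − 4.4) / 6 = 4.6667%
Mean R_m = (10.8 + 6.8 + 10.7 + 0.5 − 6.1 − 3.5) / 6 = 3.2000%
Σ(R_i − R̄_i)(R_m − R̄_m) = 409.5900  ⇒  Cov = 409.5900 / 6 = 68.2650
Σ(R_m − R̄_m)² = 265.6400  ⇒  Var(R_m) = 265.6400 / 6 = 44.2733
β = Cov / Var(R_m) = 68.2650 / 44.2733 = 1.5419
MRP = 8.91% − 3.82% = 5.09%
E(R) = R_f + β × MRP = 3.82% + 1.5419 × 5.09% = 11.67%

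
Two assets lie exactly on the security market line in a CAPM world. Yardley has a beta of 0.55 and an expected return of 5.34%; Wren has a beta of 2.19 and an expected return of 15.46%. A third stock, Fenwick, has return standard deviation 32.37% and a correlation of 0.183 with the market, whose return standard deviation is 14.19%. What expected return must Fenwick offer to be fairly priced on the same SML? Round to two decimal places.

4.52%

MRP = (15.46% − 5.34%) / (2.19 − 0.55) = 6.1707%
R_f = 5.34% − 0.55 × 6.1707% = 1.9461%
β_Fenwick = ρ·σ_i/σ_m = 0.183 × 32.37 / 14.19 = 0.4175
E(R_Fenwick) = R_f + β × MRP = 1.9461% + 0.4175 × 6.1707% = 4.52%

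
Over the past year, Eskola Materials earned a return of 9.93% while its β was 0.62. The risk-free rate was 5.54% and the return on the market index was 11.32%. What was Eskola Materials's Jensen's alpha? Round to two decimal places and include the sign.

+0.81%

Market excess return = 11.32% − 5.54% = 5.78%
CAPM benchmark = R_f + β(R_m − R_f) = 5.54% + 0.62 × 5.78% = 9.1236%
α = actual − benchmark = 9.93% − 9.1236% = +0.81%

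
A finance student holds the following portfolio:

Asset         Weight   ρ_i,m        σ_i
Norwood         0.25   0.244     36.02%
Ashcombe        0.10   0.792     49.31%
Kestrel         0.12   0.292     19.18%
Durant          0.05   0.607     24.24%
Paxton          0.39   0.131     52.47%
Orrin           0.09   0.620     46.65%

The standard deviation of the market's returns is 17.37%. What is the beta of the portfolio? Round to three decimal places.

β_Norwood = 0.244 × 36.02% / 17.37% = 0.5060
β_Ashcombe = 0.792 × 49.31% / 17.37% = 2.2483
β_Kestrel = 0.292 × 19.18% / 17.37% = 0.3224
β_Durant = 0.607 × 24.24% / 17.37% = 0.8471
β_Paxton = 0.131 × 52.47% / 17.37% = 0.3957
β_Orrin = 0.620 × 46.65% / 17.37% = 1.6651
β_P = Σ w_i β_i = 0.25×0.5060 + 0.10×2.2483 + 0.12×0.3224 + 0.05×0.8471 + 0.39×0.3957 + 0.09×1.6651 = 0.7366

0.737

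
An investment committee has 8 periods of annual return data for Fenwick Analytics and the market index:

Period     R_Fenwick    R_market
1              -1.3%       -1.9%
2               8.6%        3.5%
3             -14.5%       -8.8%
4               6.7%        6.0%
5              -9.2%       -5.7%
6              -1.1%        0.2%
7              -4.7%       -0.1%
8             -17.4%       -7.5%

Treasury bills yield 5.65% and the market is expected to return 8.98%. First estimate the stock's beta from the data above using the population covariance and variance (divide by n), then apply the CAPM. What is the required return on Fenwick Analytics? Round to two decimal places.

Mean R_i = (-1.3 + 8.6 − 14.5 + 6.7 − 9.2 − 1.1 − 4.7 − 17.4) / 8 = -4.1125%
Mean R_m = (-1.9 + 3.5 − 8.8 + 6.0 − 5.7 + 0.2 − 0.1 − 7.5) / 8 = -1.7875%
Σ(R_i − R̄_i)(R_m − R̄_m) = 324.7513  ⇒  Cov = 324.7513 / 8 = 40.5939
Σ(R_m − R̄_m)² = 192.5288  ⇒  Var(R_m) = 192.5288 / 8 = 24.0661
β = Cov / Var(R_m) = 40.5939 / 24.0661 = 1.6868
MRP = 8.98% − 5.65% = 3.33%
E(R) = R_f + β × MRP = 5.65% + 1.6868 × 3.33% = 11.27%

11.27%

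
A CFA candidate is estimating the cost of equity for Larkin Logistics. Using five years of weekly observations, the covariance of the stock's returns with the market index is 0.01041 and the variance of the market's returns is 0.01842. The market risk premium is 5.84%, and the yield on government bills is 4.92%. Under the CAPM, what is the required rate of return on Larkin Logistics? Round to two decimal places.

β = Cov(R_i, R_m) / Var(R_m) = 0.01041 / 0.01842 = 0.5651
E(R) = R_f + β × MRP = 4.92% + 0.5651 × 5.84% = 8.22%

8.22%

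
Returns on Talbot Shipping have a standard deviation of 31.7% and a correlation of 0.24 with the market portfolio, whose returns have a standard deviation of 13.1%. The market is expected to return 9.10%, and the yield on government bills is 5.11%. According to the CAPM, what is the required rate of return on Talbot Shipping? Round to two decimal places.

7.43%

β = ρ × σ_i / σ_m = 0.24 × 31.7% / 13.1% = 0.5808
MRP = 9.10% − 5.11% = 3.99%
E(R) = 5.11% + 0.5808 × 3.99% = 7.43%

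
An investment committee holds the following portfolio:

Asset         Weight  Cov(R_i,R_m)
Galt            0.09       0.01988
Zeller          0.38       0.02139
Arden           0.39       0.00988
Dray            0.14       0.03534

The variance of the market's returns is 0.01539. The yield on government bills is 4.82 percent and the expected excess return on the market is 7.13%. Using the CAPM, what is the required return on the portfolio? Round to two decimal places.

13.49%

β_Galt = 0.01988 / 0.01539 = 1.2917
β_Zeller = 0.02139 / 0.01539 = 1.3899
β_Arden = 0.00988 / 0.01539 = 0.6420
β_Dray = 0.03534 / 0.01539 = 2.2963
β_P = Σ w_i β_i = 0.09×1.2917 + 0.38×1.3899 + 0.39×0.6420 + 0.14×2.2963 = 1.2163
E(R_P) = R_f + β_P × MRP = 4.82% + 1.2163 × 7.13% = 13.49%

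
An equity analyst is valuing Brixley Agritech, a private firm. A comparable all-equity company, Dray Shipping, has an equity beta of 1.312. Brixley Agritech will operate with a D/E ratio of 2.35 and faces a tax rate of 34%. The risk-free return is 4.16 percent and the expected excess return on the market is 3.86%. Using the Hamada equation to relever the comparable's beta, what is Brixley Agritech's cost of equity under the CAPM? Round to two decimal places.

β_L = β_U × [1 + (1 − t)(D/E)] = 1.312 × [1 + (1 − 0.34) × 2.35]
    = 1.312 × [1 + 0.66 × 2.35] = 1.312 × 2.5510 = 3.3469
E(R) = R_f + β_L × MRP = 4.16% + 3.3469 × 3.86% = 17.08%

17.08%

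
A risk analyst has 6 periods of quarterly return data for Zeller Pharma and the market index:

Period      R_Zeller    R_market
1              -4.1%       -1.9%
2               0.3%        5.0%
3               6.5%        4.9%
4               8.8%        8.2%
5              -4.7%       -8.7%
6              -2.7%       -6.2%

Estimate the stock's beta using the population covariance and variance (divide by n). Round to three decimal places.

0.728

Mean R_i = (-4.1 + 0.3 + 6.5 + 8.8 − 4.7 − 2.7) / 6 = 0.6833%
Mean R_m = (-1.9 + 5.0 + 4.9 + 8.2 − 8.7 − 6.2) / 6 = 0.2167%
Σ(R_i − R̄_i)(R_m − R̄_m) = 170.0417  ⇒  Cov = 170.0417 / 6 = 28.3403
Σ(R_m − R̄_m)² = 233.7083  ⇒  Var(R_m) = 233.7083 / 6 = 38.9514
β = Cov / Var(R_m) = 28.3403 / 38.9514 = 0.7276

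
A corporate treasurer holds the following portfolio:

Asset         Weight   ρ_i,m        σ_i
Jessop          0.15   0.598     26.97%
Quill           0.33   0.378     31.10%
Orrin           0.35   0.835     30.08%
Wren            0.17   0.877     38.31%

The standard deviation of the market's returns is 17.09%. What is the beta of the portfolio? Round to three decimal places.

1.217

β_Jessop = 0.598 × 26.97% / 17.09% = 0.9437
β_Quill = 0.378 × 31.10% / 17.09% = 0.6879
β_Orrin = 0.835 × 30.08% / 17.09% = 1.4697
β_Wren = 0.877 × 38.31% / 17.09% = 1.9659
β_P = Σ w_i β_i = 0.15×0.9437 + 0.33×0.6879 + 0.35×1.4697 + 0.17×1.9659 = 1.2172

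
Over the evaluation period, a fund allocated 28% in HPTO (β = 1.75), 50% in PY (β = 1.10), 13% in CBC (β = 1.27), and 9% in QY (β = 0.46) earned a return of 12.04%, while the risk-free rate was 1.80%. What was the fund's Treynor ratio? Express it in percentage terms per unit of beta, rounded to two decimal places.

8.22%

β_P = 0.28×1.75 + 0.50×1.10 + 0.13×1.27 + 0.09×0.46 = 1.2465
Treynor = (R_P − R_f) / β_P = (12.04% − 1.80%) / 1.2465 = 10.24% / 1.2465 = 8.22%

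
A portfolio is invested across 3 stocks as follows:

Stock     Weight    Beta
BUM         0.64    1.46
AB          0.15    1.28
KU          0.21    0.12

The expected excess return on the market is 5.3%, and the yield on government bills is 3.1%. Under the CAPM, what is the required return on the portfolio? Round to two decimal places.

β_P = Σ w_i β_i = 0.64×1.46 + 0.15×1.28 + 0.21×0.12 = 1.1516
E(R_P) = R_f + β_P × MRP = 3.1% + 1.1516 × 5.3% = 9.20%

9.20%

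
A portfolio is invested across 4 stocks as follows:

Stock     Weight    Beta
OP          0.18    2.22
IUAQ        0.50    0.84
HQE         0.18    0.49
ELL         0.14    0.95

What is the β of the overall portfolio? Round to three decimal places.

β_P = Σ w_i β_i = 0.18×2.22 + 0.50×0.84 + 0.18×0.49 + 0.14×0.95 = 1.0408

1.041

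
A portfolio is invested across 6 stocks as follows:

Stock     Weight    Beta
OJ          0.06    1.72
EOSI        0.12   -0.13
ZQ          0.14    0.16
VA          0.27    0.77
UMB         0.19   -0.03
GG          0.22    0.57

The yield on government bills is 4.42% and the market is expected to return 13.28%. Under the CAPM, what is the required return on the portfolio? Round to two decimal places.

β_P = Σ w_i β_i = 0.06×1.72 + 0.12×-0.13 + 0.14×0.16 + 0.27×0.77 + 0.19×-0.03 + 0.22×0.57 = 0.4376
MRP = 13.28% − 4.42% = 8.86%
E(R_P) = R_f + β_P × MRP = 4.42% + 0.4376 × 8.86% = 8.30%

8.30%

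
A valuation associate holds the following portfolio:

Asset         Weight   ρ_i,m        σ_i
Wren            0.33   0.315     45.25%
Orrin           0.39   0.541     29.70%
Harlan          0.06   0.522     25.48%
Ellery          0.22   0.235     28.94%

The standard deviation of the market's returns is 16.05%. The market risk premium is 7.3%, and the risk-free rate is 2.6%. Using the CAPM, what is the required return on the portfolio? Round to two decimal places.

8.63%

β_Wren = 0.315 × 45.25% / 16.05% = 0.8881
β_Orrin = 0.541 × 29.70% / 16.05% = 1.0011
β_Harlan = 0.522 × 25.48% / 16.05% = 0.8287
β_Ellery = 0.235 × 28.94% / 16.05% = 0.4237
β_P = Σ w_i β_i = 0.33×0.8881 + 0.39×1.0011 + 0.06×0.8287 + 0.22×0.4237 = 0.8264
E(R_P) = R_f + β_P × MRP = 2.6% + 0.8264 × 7.3% = 8.63%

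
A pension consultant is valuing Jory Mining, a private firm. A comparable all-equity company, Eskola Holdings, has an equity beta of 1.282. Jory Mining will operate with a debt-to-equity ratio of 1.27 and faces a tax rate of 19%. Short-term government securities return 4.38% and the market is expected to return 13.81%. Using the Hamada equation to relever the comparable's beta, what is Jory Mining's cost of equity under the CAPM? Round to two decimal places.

28.91%

β_L = β_U × [1 + (1 − t)(D/E)] = 1.282 × [1 + (1 − 0.19) × 1.27]
    = 1.282 × [1 + 0.81 × 1.27] = 1.282 × 2.0287 = 2.6008
MRP = 13.81% − 4.38% = 9.43%
E(R) = R_f + β_L × MRP = 4.38% + 2.6008 × 9.43% = 28.91%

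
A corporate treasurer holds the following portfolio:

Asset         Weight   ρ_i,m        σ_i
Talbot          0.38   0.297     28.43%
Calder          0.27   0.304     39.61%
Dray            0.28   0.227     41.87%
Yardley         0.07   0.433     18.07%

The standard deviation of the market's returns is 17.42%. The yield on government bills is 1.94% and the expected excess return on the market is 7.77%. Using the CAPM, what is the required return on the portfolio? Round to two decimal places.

6.25%

β_Talbot = 0.297 × 28.43% / 17.42% = 0.4847
β_Calder = 0.304 × 39.61% / 17.42% = 0.6912
β_Dray = 0.227 × 41.87% / 17.42% = 0.5456
β_Yardley = 0.433 × 18.07% / 17.42% = 0.4492
β_P = Σ w_i β_i = 0.38×0.4847 + 0.27×0.6912 + 0.28×0.5456 + 0.07×0.4492 = 0.5550
E(R_P) = R_f + β_P × MRP = 1.94% + 0.5550 × 7.77% = 6.25%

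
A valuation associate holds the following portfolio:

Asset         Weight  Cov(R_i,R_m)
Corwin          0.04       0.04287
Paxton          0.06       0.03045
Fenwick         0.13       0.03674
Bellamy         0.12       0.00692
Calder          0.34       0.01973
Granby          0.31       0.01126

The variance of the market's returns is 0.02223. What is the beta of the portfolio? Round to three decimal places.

0.870

β_Corwin = 0.04287 / 0.02223 = 1.9285
β_Paxton = 0.03045 / 0.02223 = 1.3698
β_Fenwick = 0.03674 / 0.02223 = 1.6527
β_Bellamy = 0.00692 / 0.02223 = 0.3113
β_Calder = 0.01973 / 0.02223 = 0.8875
β_Granby = 0.01126 / 0.02223 = 0.5065
β_P = Σ w_i β_i = 0.04×1.9285 + 0.06×1.3698 + 0.13×1.6527 + 0.12×0.3113 + 0.34×0.8875 + 0.31×0.5065 = 0.8703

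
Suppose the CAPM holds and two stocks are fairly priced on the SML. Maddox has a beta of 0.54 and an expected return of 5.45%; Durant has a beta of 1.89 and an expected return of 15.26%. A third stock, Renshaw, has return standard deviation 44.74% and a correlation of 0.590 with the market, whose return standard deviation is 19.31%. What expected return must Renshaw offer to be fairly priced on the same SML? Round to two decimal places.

11.46%

MRP = (15.26% − 5.45%) / (1.89 − 0.54) = 7.2667%
R_f = 5.45% − 0.54 × 7.2667% = 1.5260%
β_Renshaw = ρ·σ_i/σ_m = 0.590 × 44.74 / 19.31 = 1.3670
E(R_Renshaw) = R_f + β × MRP = 1.5260% + 1.3670 × 7.2667% = 11.46%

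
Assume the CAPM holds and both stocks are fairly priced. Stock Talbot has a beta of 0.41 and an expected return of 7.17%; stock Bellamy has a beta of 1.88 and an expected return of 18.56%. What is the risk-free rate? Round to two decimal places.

3.99%

Both satisfy E(R) = R_f + β·MRP, so the slope of the SML is
MRP = (18.56% − 7.17%) / (1.88 − 0.41) = 11.39% / 1.47 = 7.7483%
R_f = E(R_Talbot) − β_Talbot·MRP = 7.17% − 0.41 × 7.7483% = 3.9932%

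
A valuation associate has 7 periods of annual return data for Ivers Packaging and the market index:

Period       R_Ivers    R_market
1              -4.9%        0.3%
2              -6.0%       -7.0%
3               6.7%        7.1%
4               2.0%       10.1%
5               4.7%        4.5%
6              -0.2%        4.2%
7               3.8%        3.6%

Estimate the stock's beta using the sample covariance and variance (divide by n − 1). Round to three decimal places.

0.687

Mean R_i = (-4.9 − 6.0 + 6.7 + 2.0 + 4.7 − 0.2 + 3.8) / 7 = 0.8714%
Mean R_m = (0.3 − 7.0 + 7.1 + 10.1 + 4.5 + 4.2 + 3.6) / 7 = 3.2571%
Σ(R_i − R̄_i)(R_m − R̄_m) = 122.4214  ⇒  Cov = 122.4214 / 6 = 20.4036
Σ(R_m − R̄_m)² = 178.0971  ⇒  Var(R_m) = 178.0971 / 6 = 29.6829
β = Cov / Var(R_m) = 20.4036 / 29.6829 = 0.6874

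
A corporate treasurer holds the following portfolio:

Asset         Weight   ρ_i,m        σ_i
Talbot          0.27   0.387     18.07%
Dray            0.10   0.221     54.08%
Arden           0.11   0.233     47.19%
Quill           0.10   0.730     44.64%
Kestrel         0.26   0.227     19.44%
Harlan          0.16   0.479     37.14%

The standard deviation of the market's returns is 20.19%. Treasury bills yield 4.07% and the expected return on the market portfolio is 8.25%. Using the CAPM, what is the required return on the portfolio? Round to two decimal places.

6.46%

β_Talbot = 0.387 × 18.07% / 20.19% = 0.3464
β_Dray = 0.221 × 54.08% / 20.19% = 0.5920
β_Arden = 0.233 × 47.19% / 20.19% = 0.5446
β_Quill = 0.730 × 44.64% / 20.19% = 1.6140
β_Kestrel = 0.227 × 19.44% / 20.19% = 0.2186
β_Harlan = 0.479 × 37.14% / 20.19% = 0.8811
β_P = Σ w_i β_i = 0.27×0.3464 + 0.10×0.5920 + 0.11×0.5446 + 0.10×1.6140 + 0.26×0.2186 + 0.16×0.8811 = 0.5718
MRP = 8.25% − 4.07% = 4.18%
E(R_P) = R_f + β_P × MRP = 4.07% + 0.5718 × 4.18% = 6.46%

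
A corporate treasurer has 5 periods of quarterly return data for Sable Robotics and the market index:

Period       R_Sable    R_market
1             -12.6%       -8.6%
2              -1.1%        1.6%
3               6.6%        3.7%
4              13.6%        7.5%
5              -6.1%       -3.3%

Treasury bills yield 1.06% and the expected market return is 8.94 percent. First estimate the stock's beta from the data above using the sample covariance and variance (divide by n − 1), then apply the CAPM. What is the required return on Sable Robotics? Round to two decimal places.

Mean R_i = (-12.6 − 1.1 + 6.6 + 13.6 − 6.1) / 5 = 0.0800%
Mean R_m = (-8.6 + 1.6 + 3.7 + 7.5 − 3.3) / 5 = 0.1800%
Σ(R_i − R̄_i)(R_m − R̄_m) = 253.0780  ⇒  Cov = 253.0780 / 4 = 63.2695
Σ(R_m − R̄_m)² = 157.1880  ⇒  Var(R_m) = 157.1880 / 4 = 39.2970
β = Cov / Var(R_m) = 63.2695 / 39.2970 = 1.6100
MRP = 8.94% − 1.06% = 7.88%
E(R) = R_f + β × MRP = 1.06% + 1.6100 × 7.88% = 13.75%

13.75%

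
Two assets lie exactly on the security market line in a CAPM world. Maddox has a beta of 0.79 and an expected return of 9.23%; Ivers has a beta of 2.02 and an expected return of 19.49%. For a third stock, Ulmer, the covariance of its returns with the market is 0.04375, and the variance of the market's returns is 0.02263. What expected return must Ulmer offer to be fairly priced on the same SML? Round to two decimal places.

18.77%

MRP = (19.49% − 9.23%) / (2.02 − 0.79) = 8.3415%
R_f = 9.23% − 0.79 × 8.3415% = 2.6402%
β_Ulmer = Cov / Var(R_m) = 0.04375 / 0.02263 = 1.9333
E(R_Ulmer) = R_f + β × MRP = 2.6402% + 1.9333 × 8.3415% = 18.77%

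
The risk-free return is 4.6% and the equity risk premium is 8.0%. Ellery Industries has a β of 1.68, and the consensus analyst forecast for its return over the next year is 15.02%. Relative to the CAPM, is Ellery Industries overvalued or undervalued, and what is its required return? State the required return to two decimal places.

Overvalued; required return 18.04%

Required return = R_f + β·MRP = 4.6% + 1.68 × 8.0% = 18.04%
Forecast 15.02% < required 18.04% → the stock plots below the SML → overvalued.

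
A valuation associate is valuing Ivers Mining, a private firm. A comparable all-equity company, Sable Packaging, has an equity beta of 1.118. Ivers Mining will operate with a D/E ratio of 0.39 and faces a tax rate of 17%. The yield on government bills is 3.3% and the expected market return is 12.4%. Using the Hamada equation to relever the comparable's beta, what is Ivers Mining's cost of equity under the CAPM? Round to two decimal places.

16.77%

β_L = β_U × [1 + (1 − t)(D/E)] = 1.118 × [1 + (1 − 0.17) × 0.39]
    = 1.118 × [1 + 0.83 × 0.39] = 1.118 × 1.3237 = 1.4799
MRP = 12.4% − 3.3% = 9.10%
E(R) = R_f + β_L × MRP = 3.3% + 1.4799 × 9.1% = 16.77%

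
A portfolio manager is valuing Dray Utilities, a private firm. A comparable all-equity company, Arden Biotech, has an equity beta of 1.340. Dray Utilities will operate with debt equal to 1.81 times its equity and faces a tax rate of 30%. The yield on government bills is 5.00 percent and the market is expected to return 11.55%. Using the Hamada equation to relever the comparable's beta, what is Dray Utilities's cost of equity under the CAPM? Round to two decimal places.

β_L = β_U × [1 + (1 − t)(D/E)] = 1.340 × [1 + (1 − 0.30) × 1.81]
    = 1.340 × [1 + 0.70 × 1.81] = 1.340 × 2.2670 = 3.0378
MRP = 11.55% − 5.00% = 6.55%
E(R) = R_f + β_L × MRP = 5.00% + 3.0378 × 6.55% = 24.90%

24.90%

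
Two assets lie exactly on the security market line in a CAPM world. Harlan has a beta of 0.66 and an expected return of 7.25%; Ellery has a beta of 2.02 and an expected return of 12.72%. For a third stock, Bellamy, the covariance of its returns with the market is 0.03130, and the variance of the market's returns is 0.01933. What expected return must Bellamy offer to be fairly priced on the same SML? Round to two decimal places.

11.11%

MRP = (12.72% − 7.25%) / (2.02 − 0.66) = 4.0221%
R_f = 7.25% − 0.66 × 4.0221% = 4.5954%
β_Bellamy = Cov / Var(R_m) = 0.03130 / 0.01933 = 1.6192
E(R_Bellamy) = R_f + β × MRP = 4.5954% + 1.6192 × 4.0221% = 11.11%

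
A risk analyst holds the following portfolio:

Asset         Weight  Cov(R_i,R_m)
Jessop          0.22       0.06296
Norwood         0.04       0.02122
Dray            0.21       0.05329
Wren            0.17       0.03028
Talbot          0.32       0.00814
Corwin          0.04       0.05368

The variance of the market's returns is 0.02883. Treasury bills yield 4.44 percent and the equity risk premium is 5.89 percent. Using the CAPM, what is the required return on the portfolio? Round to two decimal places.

β_Jessop = 0.06296 / 0.02883 = 2.1838
β_Norwood = 0.02122 / 0.02883 = 0.7360
β_Dray = 0.05329 / 0.02883 = 1.8484
β_Wren = 0.03028 / 0.02883 = 1.0503
β_Talbot = 0.00814 / 0.02883 = 0.2823
β_Corwin = 0.05368 / 0.02883 = 1.8619
β_P = Σ w_i β_i = 0.22×2.1838 + 0.04×0.7360 + 0.21×1.8484 + 0.17×1.0503 + 0.32×0.2823 + 0.04×1.8619 = 1.2414
E(R_P) = R_f + β_P × MRP = 4.44% + 1.2414 × 5.89% = 11.75%

11.75%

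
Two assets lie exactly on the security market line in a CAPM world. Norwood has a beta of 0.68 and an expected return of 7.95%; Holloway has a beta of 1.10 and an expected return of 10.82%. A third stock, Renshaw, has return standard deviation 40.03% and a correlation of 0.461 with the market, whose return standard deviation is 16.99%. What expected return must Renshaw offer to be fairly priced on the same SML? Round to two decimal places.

MRP = (10.82% − 7.95%) / (1.10 − 0.68) = 6.8333%
R_f = 7.95% − 0.68 × 6.8333% = 3.3034%
β_Renshaw = ρ·σ_i/σ_m = 0.461 × 40.03 / 16.99 = 1.0862
E(R_Renshaw) = R_f + β × MRP = 3.3034% + 1.0862 × 6.8333% = 10.73%

10.73%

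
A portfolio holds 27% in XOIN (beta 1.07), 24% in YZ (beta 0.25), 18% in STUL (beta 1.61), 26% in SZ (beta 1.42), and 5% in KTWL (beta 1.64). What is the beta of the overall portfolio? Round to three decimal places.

β_P = Σ w_i β_i = 0.27×1.07 + 0.24×0.25 + 0.18×1.61 + 0.26×1.42 + 0.05×1.64 = 1.0899

1.090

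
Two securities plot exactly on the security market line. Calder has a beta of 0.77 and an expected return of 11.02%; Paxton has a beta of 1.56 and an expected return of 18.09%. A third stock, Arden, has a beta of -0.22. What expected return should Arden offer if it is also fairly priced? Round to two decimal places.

MRP (SML slope) = (18.09% − 11.02%) / (1.56 − 0.77) = 7.07% / 0.79 = 8.9494%
R_f (intercept) = 11.02% − 0.77 × 8.9494% = 4.1290%
E(R_Arden) = R_f + β × MRP = 4.1290% + -0.22 × 8.9494% = 2.16%

2.16%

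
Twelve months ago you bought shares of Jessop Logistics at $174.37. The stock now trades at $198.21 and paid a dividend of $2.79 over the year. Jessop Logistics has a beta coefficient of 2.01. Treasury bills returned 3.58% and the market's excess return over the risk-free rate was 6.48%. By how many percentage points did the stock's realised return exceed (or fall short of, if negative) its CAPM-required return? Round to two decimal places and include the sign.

-1.33%

Realised HPR = (P1 + D1 − P0) / P0 = (198.21 + 2.79 − 174.37) / 174.37 = 26.63 / 174.37 = 15.2721%
CAPM required = R_f + β·MRP = 3.58% + 2.01 × 6.48% = 16.6048%
α = realised − required = 15.2721% − 16.6048% = -1.33%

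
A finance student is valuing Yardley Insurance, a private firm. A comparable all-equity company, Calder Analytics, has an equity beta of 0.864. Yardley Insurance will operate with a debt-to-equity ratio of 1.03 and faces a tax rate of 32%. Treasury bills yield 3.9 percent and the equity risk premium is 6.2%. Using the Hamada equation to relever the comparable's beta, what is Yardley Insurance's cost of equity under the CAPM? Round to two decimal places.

13.01%

β_L = β_U × [1 + (1 − t)(D/E)] = 0.864 × [1 + (1 − 0.32) × 1.03]
    = 0.864 × [1 + 0.68 × 1.03] = 0.864 × 1.7004 = 1.4691
E(R) = R_f + β_L × MRP = 3.9% + 1.4691 × 6.2% = 13.01%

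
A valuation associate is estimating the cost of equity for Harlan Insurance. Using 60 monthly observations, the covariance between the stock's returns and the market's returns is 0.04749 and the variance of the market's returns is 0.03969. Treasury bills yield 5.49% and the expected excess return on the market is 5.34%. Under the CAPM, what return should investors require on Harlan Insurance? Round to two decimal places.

β = Cov(R_i, R_m) / Var(R_m) = 0.04749 / 0.03969 = 1.1965
E(R) = R_f + β × MRP = 5.49% + 1.1965 × 5.34% = 11.88%

11.88%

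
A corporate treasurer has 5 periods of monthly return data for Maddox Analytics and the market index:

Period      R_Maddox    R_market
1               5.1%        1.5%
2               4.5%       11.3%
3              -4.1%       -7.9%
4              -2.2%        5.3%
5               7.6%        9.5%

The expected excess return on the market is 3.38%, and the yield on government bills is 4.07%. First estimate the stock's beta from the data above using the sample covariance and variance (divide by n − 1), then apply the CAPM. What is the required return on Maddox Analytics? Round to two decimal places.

5.64%

Mean R_i = (5.1 + 4.5 − 4.1 − 2.2 + 7.6) / 5 = 2.1800%
Mean R_m = (1.5 + 11.3 − 7.9 + 5.3 + 9.5) / 5 = 3.9400%
Σ(R_i − R̄_i)(R_m − R̄_m) = 108.4840  ⇒  Cov = 108.4840 / 4 = 27.1210
Σ(R_m − R̄_m)² = 233.0720  ⇒  Var(R_m) = 233.0720 / 4 = 58.2680
β = Cov / Var(R_m) = 27.1210 / 58.2680 = 0.4655
E(R) = R_f + β × MRP = 4.07% + 0.4655 × 3.38% = 5.64%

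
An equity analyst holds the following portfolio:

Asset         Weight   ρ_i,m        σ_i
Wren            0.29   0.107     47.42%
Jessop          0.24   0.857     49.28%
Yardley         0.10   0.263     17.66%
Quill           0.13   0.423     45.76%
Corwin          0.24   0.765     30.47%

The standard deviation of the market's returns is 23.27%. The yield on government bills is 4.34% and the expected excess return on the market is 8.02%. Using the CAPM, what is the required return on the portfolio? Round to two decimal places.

11.30%

β_Wren = 0.107 × 47.42% / 23.27% = 0.2180
β_Jessop = 0.857 × 49.28% / 23.27% = 1.8149
β_Yardley = 0.263 × 17.66% / 23.27% = 0.1996
β_Quill = 0.423 × 45.76% / 23.27% = 0.8318
β_Corwin = 0.765 × 30.47% / 23.27% = 1.0017
β_P = Σ w_i β_i = 0.29×0.2180 + 0.24×1.8149 + 0.10×0.1996 + 0.13×0.8318 + 0.24×1.0017 = 0.8673
E(R_P) = R_f + β_P × MRP = 4.34% + 0.8673 × 8.02% = 11.30%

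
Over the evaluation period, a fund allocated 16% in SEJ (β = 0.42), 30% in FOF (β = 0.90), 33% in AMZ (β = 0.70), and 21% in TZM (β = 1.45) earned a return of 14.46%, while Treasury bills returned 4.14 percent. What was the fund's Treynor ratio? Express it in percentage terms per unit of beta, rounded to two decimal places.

β_P = 0.16×0.42 + 0.30×0.90 + 0.33×0.70 + 0.21×1.45 = 0.8727
Treynor = (R_P − R_f) / β_P = (14.46% − 4.14%) / 0.8727 = 10.32% / 0.8727 = 11.83%

11.83%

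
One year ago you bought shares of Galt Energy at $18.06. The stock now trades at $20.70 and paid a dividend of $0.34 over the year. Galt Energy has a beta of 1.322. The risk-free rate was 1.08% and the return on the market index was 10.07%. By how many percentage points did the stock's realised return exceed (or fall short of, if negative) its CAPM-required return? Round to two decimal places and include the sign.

Realised HPR = (P1 + D1 − P0) / P0 = (20.70 + 0.34 − 18.06) / 18.06 = 2.98 / 18.06 = 16.5006%
MRP = 10.07% − 1.08% = 8.99%
CAPM required = R_f + β·MRP = 1.08% + 1.322 × 8.99% = 12.96478%
α = realised − required = 16.5006% − 12.96478% = +3.54%

+3.54%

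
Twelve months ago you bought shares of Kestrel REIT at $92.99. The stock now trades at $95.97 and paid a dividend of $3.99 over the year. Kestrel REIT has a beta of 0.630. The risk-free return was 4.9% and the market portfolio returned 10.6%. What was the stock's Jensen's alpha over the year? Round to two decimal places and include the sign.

Realised HPR = (P1 + D1 − P0) / P0 = (95.97 + 3.99 − 92.99) / 92.99 = 6.97 / 92.99 = 7.4954%
MRP = 10.6% − 4.9% = 5.70%
CAPM required = R_f + β·MRP = 4.9% + 0.630 × 5.7% = 8.4910%
α = realised − required = 7.4954% − 8.4910% = -1.00%

-1.00%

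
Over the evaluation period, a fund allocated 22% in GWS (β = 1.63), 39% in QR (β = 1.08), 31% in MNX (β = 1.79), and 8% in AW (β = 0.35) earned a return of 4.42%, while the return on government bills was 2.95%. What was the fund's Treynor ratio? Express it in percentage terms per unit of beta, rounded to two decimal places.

1.08%

β_P = 0.22×1.63 + 0.39×1.08 + 0.31×1.79 + 0.08×0.35 = 1.3627
Treynor = (R_P − R_f) / β_P = (4.42% − 2.95%) / 1.3627 = 1.47% / 1.3627 = 1.08%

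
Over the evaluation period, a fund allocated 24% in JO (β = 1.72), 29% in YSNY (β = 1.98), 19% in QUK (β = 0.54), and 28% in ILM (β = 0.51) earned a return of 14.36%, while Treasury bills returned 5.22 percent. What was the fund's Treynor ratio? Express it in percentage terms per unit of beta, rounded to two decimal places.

7.42%

β_P = 0.24×1.72 + 0.29×1.98 + 0.19×0.54 + 0.28×0.51 = 1.2324
Treynor = (R_P − R_f) / β_P = (14.36% − 5.22%) / 1.2324 = 9.14% / 1.2324 = 7.42%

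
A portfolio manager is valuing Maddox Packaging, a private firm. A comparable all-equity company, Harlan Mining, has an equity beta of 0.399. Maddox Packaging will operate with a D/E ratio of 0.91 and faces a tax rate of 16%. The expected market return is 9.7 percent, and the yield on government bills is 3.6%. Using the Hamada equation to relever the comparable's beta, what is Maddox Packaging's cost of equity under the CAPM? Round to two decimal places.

7.89%

β_L = β_U × [1 + (1 − t)(D/E)] = 0.399 × [1 + (1 − 0.16) × 0.91]
    = 0.399 × [1 + 0.84 × 0.91] = 0.399 × 1.7644 = 0.7040
MRP = 9.7% − 3.6% = 6.10%
E(R) = R_f + β_L × MRP = 3.6% + 0.7040 × 6.1% = 7.89%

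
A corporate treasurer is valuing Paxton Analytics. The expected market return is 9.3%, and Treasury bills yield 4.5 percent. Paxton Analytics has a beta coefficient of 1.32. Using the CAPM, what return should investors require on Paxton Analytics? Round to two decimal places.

10.84%

Market risk premium = E(R_m) − R_f = 9.3% − 4.5% = 4.80%
E(R) = R_f + β × MRP = 4.5% + 1.32 × 4.8% = 10.84%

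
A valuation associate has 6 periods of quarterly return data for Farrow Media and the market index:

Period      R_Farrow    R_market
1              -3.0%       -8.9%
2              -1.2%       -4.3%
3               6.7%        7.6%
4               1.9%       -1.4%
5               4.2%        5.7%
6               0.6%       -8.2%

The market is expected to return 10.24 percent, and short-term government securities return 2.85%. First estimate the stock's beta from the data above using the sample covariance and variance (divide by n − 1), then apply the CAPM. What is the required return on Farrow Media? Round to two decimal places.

6.32%

Mean R_i = (-3.0 − 1.2 + 6.7 + 1.9 + 4.2 + 0.6) / 6 = 1.5333%
Mean R_m = (-8.9 − 4.3 + 7.6 − 1.4 + 5.7 − 8.2) / 6 = -1.5833%
Σ(R_i − R̄_i)(R_m − R̄_m) = 113.7067  ⇒  Cov = 113.7067 / 5 = 22.7413
Σ(R_m − R̄_m)² = 242.1083  ⇒  Var(R_m) = 242.1083 / 5 = 48.4217
β = Cov / Var(R_m) = 22.7413 / 48.4217 = 0.4697
MRP = 10.24% − 2.85% = 7.39%
E(R) = R_f + β × MRP = 2.85% + 0.4697 × 7.39% = 6.32%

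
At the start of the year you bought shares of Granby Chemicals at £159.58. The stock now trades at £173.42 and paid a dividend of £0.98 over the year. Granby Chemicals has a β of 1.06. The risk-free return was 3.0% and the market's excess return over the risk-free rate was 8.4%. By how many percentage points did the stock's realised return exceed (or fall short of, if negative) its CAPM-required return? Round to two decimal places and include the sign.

Realised HPR = (P1 + D1 − P0) / P0 = (173.42 + 0.98 − 159.58) / 159.58 = 14.82 / 159.58 = 9.2869%
CAPM required = R_f + β·MRP = 3.0% + 1.06 × 8.4% = 11.9040%
α = realised − required = 9.2869% − 11.9040% = -2.62%

-2.62%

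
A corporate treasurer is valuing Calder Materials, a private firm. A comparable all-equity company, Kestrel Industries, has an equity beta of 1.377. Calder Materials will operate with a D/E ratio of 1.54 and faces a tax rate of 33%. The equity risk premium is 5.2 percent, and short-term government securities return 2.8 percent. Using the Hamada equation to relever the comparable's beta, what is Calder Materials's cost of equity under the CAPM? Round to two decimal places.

17.35%

β_L = β_U × [1 + (1 − t)(D/E)] = 1.377 × [1 + (1 − 0.33) × 1.54]
    = 1.377 × [1 + 0.67 × 1.54] = 1.377 × 2.0318 = 2.7978
E(R) = R_f + β_L × MRP = 2.8% + 2.7978 × 5.2% = 17.35%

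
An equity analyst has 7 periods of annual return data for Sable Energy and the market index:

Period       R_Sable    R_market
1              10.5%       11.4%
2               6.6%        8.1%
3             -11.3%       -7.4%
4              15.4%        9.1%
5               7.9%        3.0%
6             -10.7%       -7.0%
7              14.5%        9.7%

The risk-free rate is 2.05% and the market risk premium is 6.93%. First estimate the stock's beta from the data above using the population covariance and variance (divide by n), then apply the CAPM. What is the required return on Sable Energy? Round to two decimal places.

11.30%

Mean R_i = (10.5 + 6.6 − 11.3 + 15.4 + 7.9 − 10.7 + 14.5) / 7 = 4.7000%
Mean R_m = (11.4 + 8.1 − 7.4 + 9.1 + 3.0 − 7.0 + 9.7) / 7 = 3.8429%
Σ(R_i − R̄_i)(R_m − R̄_m) = 509.7400  ⇒  Cov = 509.7400 / 7 = 72.8200
Σ(R_m − R̄_m)² = 381.8571  ⇒  Var(R_m) = 381.8571 / 7 = 54.5510
β = Cov / Var(R_m) = 72.8200 / 54.5510 = 1.3349
E(R) = R_f + β × MRP = 2.05% + 1.3349 × 6.93% = 11.30%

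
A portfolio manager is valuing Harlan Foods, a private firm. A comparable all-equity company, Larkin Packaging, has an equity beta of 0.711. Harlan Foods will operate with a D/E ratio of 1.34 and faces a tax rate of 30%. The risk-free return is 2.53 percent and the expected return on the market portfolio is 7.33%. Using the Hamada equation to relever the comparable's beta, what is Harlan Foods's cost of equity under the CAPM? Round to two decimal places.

9.14%

β_L = β_U × [1 + (1 − t)(D/E)] = 0.711 × [1 + (1 − 0.30) × 1.34]
    = 0.711 × [1 + 0.70 × 1.34] = 0.711 × 1.9380 = 1.3779
MRP = 7.33% − 2.53% = 4.80%
E(R) = R_f + β_L × MRP = 2.53% + 1.3779 × 4.80% = 9.14%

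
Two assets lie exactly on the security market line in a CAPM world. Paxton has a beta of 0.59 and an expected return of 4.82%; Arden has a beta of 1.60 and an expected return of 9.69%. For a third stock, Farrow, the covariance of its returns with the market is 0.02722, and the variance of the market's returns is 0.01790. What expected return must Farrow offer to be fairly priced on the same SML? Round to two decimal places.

MRP = (9.69% − 4.82%) / (1.60 − 0.59) = 4.8218%
R_f = 4.82% − 0.59 × 4.8218% = 1.9751%
β_Farrow = Cov / Var(R_m) = 0.02722 / 0.01790 = 1.5207
E(R_Farrow) = R_f + β × MRP = 1.9751% + 1.5207 × 4.8218% = 9.31%

9.31%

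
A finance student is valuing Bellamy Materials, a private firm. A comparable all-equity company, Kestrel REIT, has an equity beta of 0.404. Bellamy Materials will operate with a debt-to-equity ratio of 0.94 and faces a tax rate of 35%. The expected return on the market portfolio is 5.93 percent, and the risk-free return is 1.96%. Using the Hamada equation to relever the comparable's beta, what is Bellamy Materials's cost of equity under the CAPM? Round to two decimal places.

4.54%

β_L = β_U × [1 + (1 − t)(D/E)] = 0.404 × [1 + (1 − 0.35) × 0.94]
    = 0.404 × [1 + 0.65 × 0.94] = 0.404 × 1.6110 = 0.6508
MRP = 5.93% − 1.96% = 3.97%
E(R) = R_f + β_L × MRP = 1.96% + 0.6508 × 3.97% = 4.54%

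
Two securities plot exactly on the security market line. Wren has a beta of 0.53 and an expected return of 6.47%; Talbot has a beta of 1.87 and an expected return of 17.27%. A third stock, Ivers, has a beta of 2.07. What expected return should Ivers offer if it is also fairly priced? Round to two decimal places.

MRP (SML slope) = (17.27% − 6.47%) / (1.87 − 0.53) = 10.80% / 1.34 = 8.0597%
R_f (intercept) = 6.47% − 0.53 × 8.0597% = 2.1984%
E(R_Ivers) = R_f + β × MRP = 2.1984% + 2.07 × 8.0597% = 18.88%

18.88%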